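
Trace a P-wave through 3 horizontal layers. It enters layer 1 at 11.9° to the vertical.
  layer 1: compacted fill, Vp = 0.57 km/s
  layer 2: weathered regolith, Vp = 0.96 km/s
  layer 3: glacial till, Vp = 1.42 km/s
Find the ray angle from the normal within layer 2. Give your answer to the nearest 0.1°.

Ray parameter p = sin 11.9° / 0.57 = 3.6176e-01 s/km.
sin θ_2 = p·V_2 = 3.6176e-01 × 0.96 = 0.3473.
θ_2 = 20.32° from the vertical.

20.3°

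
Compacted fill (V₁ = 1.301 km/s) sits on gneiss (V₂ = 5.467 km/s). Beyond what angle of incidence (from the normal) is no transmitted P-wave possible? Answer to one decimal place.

At critical incidence the refracted ray runs along the interface (θ₂ = 90°), so sin θ_c = V₁/V₂.
θ_c = arcsin(1.301/5.467) = arcsin 0.2380 = 13.77°.

13.8°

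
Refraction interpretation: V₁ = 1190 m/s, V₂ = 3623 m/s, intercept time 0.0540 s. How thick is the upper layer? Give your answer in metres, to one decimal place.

θ_c = arcsin(1190/3623) = 19.18°; cos θ_c = 0.9445.
tᵢ = 2h cos θ_c/V₁ ⇒ h = tᵢ·V₁/(2 cos θ_c) = 0.054·1190/(2·0.9445) = 34.02 m.

34.0 m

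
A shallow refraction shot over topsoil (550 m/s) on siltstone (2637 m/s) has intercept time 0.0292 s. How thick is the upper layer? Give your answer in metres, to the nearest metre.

8 m

h = tᵢ·V₁·V₂ / (2·√(V₂²−V₁²)).
√(V₂²−V₁²) = √(2637² − 550²) = 2579.0 m/s.
h = 0.0292 s × 550 × 2637 / (2 × 2579.0) = 8.21 m.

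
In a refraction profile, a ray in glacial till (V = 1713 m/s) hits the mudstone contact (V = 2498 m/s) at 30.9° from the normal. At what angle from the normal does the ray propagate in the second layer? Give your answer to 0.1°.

48.5°

sin θ₁/V₁ = sin θ₂/V₂ ⇒ sin θ₂ = 2498·sin 30.9°/1713 = 2498·0.5135/1713 = 0.7489.
θ₂ = sin⁻¹(0.7489) = 48.49° (from vertical).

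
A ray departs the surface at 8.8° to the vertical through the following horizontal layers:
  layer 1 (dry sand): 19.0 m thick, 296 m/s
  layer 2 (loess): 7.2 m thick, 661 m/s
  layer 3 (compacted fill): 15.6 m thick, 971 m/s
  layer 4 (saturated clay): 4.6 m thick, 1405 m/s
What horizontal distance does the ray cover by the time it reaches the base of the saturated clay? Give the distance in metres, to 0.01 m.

19.47 m

Apply Snell's law at each interface; in layer i the horizontal offset is hᵢ·tan θᵢ.
Layer 1: θ = 8.80°; offset = 19.0·tan 8.80° = 2.9414 m.
Layer 2: sin θ = 661·sin 8.8°/296 = 0.3416, θ = 19.98°; offset = 7.2·tan 19.98° = 2.6172 m.
Layer 3: sin θ = 971·sin 8.8°/296 = 0.5019, θ = 30.12°; offset = 15.6·tan 30.12° = 9.0513 m.
Layer 4: sin θ = 1405·sin 8.8°/296 = 0.7262, θ = 46.57°; offset = 4.6·tan 46.57° = 4.8586 m.
Summing the layer offsets gives 19.4685 m.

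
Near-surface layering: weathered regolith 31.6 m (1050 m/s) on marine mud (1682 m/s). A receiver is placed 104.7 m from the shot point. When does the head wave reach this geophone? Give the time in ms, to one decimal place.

t = x/V₂ + 2h·√(V₂²−V₁²)/(V₁V₂).
√(V₂²−V₁²) = √(1682²−1050²) = 1314.0 m/s; delay term = 2·31.6·1314.0/(1050·1682) = 0.04702 s.
t = 104.7/1682 + 0.04702 = 0.10927 s.

109.3 ms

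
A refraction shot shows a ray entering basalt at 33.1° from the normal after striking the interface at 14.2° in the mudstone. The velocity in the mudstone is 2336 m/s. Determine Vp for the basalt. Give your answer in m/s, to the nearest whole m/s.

Snell's law: sin 14.2°/V₁ = sin 33.1°/V₂.
V₂ = V₁·sin 33.1°/sin 14.2° = 2336 × 2.2262 = 5200.39 m/s.

5200 m/s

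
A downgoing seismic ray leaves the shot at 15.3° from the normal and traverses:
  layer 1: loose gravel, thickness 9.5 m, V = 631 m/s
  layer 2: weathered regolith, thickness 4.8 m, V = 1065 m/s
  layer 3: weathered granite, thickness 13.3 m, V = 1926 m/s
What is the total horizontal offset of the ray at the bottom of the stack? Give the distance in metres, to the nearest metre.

23 m

p = sin θ₁/V₁ = sin 15.3°/631 = 4.1818e-04 s/m is conserved through the stack.
Layer 1: θ = 15.30°; offset = 9.5·tan 15.30° = 2.599 m.
Layer 2: sin θ = p·1065 = 0.4454 → θ = 26.45°; offset = 4.8·tan 26.45° = 2.388 m.
Layer 3: sin θ = p·1926 = 0.8054 → θ = 53.65°; offset = 13.3·tan 53.65° = 18.073 m.
Total horizontal offset = 23.060 m.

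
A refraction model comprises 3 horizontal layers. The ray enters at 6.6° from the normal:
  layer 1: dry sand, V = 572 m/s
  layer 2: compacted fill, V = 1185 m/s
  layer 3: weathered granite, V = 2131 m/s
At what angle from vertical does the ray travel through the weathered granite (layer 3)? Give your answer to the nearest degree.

25°

Snell's law across each interface conserves sin θ / V, so sin θ_3 = V_3·sin θ₁/V₁.
sin θ_3 = 2131 × sin 6.6° / 572 = 0.4282.
θ_3 = 25.35° from the vertical.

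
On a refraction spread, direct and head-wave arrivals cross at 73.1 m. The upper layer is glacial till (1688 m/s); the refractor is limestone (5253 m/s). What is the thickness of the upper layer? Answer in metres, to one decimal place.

h = (x_cross/2)·√((V₂−V₁)/(V₂+V₁)).
(V₂−V₁)/(V₂+V₁) = (5253−1688)/(5253+1688) = 0.5136; √ = 0.7167.
h = (73.1/2)·0.7167 = 26.19 m.

26.2 m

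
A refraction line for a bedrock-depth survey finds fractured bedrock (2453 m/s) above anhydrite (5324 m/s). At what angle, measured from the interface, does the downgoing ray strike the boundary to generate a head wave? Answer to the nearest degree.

63°

At critical incidence the refracted ray runs along the interface (θ₂ = 90°), so sin θ_c = V₁/V₂.
θ_c = arcsin(2453/5324) = arcsin 0.4607 = 27.44°.
Measured from the interface: 90° − 27.44° = 62.56°.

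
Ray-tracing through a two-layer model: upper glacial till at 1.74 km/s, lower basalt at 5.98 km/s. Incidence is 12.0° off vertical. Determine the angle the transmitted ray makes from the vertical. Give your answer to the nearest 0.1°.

45.6°

sin θ₁/V₁ = sin θ₂/V₂ ⇒ sin θ₂ = 5.98·sin 12.0°/1.74 = 5.98·0.2079/1.74 = 0.7145.
θ₂ = arcsin 0.7145 = 45.61° from the normal.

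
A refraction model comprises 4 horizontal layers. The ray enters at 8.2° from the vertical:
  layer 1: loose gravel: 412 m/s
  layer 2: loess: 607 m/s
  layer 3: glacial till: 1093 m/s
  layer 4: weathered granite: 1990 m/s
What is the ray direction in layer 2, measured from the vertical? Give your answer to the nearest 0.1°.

Ray parameter p = sin 8.2° / 412 = 3.4619e-04 s/m.
sin θ_2 = p·V_2 = 3.4619e-04 × 607 = 0.2101.
θ_2 = arcsin 0.2101 = 12.13°.

12.1°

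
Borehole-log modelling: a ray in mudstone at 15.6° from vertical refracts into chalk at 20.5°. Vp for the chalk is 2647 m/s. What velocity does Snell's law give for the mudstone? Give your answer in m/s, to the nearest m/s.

2033 m/s

sin 15.6° = 0.2689; sin 20.5° = 0.3502.
V₁ = V₂·(sin θ₁/sin θ₂) = 2647·(0.2689/0.3502) = 2032.60 m/s.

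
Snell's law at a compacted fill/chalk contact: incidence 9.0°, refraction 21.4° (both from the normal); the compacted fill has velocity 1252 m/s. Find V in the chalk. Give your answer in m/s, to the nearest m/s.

2920 m/s

sin 9.0° = 0.1564; sin 21.4° = 0.3649.
V₂ = V₁·(sin θ₂/sin θ₁) = 1252·(0.3649/0.1564) = 2920.24 m/s.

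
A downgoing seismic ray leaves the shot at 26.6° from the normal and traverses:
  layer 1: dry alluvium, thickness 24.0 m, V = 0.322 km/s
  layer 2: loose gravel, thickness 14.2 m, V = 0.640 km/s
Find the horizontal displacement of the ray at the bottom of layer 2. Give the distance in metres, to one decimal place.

39.7 m

Apply Snell's law at each interface; in layer i the horizontal offset is hᵢ·tan θᵢ.
Layer 1: θ = 26.60°; offset = 24.0·tan 26.60° = 12.018 m.
Layer 2: sin θ = 0.640·sin 26.6°/0.322 = 0.8900, θ = 62.87°; offset = 14.2·tan 62.87° = 27.711 m.
Σ offsets = 39.729 m.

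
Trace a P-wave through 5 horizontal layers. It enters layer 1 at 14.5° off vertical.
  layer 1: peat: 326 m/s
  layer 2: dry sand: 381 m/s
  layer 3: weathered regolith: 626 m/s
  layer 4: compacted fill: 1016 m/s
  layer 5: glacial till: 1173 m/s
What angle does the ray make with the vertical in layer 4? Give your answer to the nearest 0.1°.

51.3°

Ray parameter p = sin 14.5° / 326 = 7.6804e-04 s/m.
sin θ_4 = p·V_4 = 7.6804e-04 × 1016 = 0.7803.
θ_4 = 51.29° from the vertical.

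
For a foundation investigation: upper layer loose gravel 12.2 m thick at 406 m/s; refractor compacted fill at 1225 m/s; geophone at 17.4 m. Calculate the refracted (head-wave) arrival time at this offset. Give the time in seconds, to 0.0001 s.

t = x/V₂ + 2h·√(V₂²−V₁²)/(V₁V₂).
√(V₂²−V₁²) = √(1225²−406²) = 1155.8 m/s; delay term = 2·12.2·1155.8/(406·1225) = 0.05670 s.
t = 17.4/1225 + 0.05670 = 0.07091 s.

0.0709 s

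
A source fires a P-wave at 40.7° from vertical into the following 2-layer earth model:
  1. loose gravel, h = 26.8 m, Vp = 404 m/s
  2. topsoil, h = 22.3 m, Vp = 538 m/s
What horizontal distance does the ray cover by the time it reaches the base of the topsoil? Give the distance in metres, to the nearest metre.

62 m

p = sin θ₁/V₁ = sin 40.7°/404 = 1.6141e-03 s/m is conserved through the stack.
Layer 1: θ = 40.70°; offset = 26.8·tan 40.70° = 23.052 m.
Layer 2: sin θ = p·538 = 0.8684 → θ = 60.27°; offset = 22.3·tan 60.27° = 39.052 m.
Total horizontal offset = 62.103 m.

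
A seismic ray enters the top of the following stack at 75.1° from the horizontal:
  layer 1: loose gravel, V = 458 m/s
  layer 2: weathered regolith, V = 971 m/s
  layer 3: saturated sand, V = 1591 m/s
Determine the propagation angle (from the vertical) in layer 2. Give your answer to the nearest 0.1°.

33.0°

From the normal: θ₁ = 90° − 75.1° = 14.9°.
Snell's law across each interface conserves sin θ / V, so sin θ_2 = V_2·sin θ₁/V₁.
sin θ_2 = 971 × sin 14.9° / 458 = 0.5451.
θ_2 = arcsin 0.5451 = 33.03°.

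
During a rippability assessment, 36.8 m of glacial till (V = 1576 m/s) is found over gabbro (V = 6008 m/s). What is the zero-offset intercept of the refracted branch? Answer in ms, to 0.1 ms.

tᵢ = 2h·√(V₂²−V₁²)/(V₁V₂).
√(V₂²−V₁²) = √(6008²−1576²) = 5797.6 m/s.
tᵢ = 2·36.8·5797.6/(1576·6008) = 0.04507 s.

45.1 ms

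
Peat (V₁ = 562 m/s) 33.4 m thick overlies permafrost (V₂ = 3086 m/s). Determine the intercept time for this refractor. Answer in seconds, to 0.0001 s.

0.1169 s

tᵢ = 2h·√(V₂²−V₁²)/(V₁V₂).
√(V₂²−V₁²) = √(3086²−562²) = 3034.4 m/s.
tᵢ = 2·33.4·3034.4/(562·3086) = 0.11687 s.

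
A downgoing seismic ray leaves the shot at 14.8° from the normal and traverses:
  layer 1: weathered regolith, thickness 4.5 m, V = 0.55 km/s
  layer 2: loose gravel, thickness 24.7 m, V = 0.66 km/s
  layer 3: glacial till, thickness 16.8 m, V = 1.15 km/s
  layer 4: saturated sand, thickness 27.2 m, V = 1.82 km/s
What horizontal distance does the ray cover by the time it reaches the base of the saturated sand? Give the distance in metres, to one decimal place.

62.8 m

Ray parameter p = sin 14.8° / 0.55 km/s = 4.6445e-01 s/km.
Layer 1: θ = 14.80°; offset = 4.5·tan 14.80° = 1.189 m.
Layer 2: sin θ = p·0.66 = 0.3065 → θ = 17.85°; offset = 24.7·tan 17.85° = 7.954 m.
Layer 3: sin θ = p·1.15 = 0.5341 → θ = 32.28°; offset = 16.8·tan 32.28° = 10.614 m.
Layer 4: sin θ = p·1.82 = 0.8453 → θ = 57.70°; offset = 27.2·tan 57.70° = 43.032 m.
Total horizontal offset = 62.789 m.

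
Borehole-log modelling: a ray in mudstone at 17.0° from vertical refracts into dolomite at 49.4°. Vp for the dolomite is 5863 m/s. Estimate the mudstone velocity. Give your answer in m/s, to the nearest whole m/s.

2258 m/s

Snell's law: sin 17.0°/V₁ = sin 49.4°/V₂.
V₁ = V₂·sin 17.0°/sin 49.4° = 5863 × 0.3851 = 2257.66 m/s.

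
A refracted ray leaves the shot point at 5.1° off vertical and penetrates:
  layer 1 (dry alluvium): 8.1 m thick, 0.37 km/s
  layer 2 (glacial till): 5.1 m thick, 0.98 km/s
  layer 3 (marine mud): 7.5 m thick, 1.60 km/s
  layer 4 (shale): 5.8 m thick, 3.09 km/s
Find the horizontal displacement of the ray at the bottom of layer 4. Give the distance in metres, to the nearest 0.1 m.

11.5 m

Ray parameter p = sin 5.1° / 0.37 km/s = 2.4025e-01 s/km.
Layer 1: θ = 5.10°; offset = 8.1·tan 5.10° = 0.723 m.
Layer 2: sin θ = p·0.98 = 0.2354 → θ = 13.62°; offset = 5.1·tan 13.62° = 1.236 m.
Layer 3: sin θ = p·1.60 = 0.3844 → θ = 22.61°; offset = 7.5·tan 22.61° = 3.123 m.
Layer 4: sin θ = p·3.09 = 0.7424 → θ = 47.94°; offset = 5.8·tan 47.94° = 6.427 m.
Summing the layer offsets gives 11.508 m.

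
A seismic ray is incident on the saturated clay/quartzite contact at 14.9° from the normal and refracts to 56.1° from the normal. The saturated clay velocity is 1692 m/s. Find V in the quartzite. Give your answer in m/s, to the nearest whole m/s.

5462 m/s

sin 14.9° = 0.2571; sin 56.1° = 0.8300.
V₂ = V₁·(sin θ₂/sin θ₁) = 1692·(0.8300/0.2571) = 5461.69 m/s.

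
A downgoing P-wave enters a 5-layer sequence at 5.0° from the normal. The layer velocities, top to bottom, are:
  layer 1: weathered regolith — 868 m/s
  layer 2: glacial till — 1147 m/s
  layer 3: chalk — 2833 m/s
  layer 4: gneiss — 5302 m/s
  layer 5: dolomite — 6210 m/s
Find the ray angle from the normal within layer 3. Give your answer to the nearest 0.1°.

Snell's law across each interface conserves sin θ / V, so sin θ_3 = V_3·sin θ₁/V₁.
sin θ_3 = 2833 × sin 5.0° / 868 = 0.2845.
θ_3 = 16.53° from the vertical.

16.5°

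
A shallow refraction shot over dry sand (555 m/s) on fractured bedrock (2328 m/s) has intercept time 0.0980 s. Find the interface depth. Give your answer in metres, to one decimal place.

28.0 m

h = tᵢ·V₁·V₂ / (2·√(V₂²−V₁²)).
√(V₂²−V₁²) = √(2328² − 555²) = 2260.9 m/s.
h = 0.098 s × 555 × 2328 / (2 × 2260.9) = 28.00 m.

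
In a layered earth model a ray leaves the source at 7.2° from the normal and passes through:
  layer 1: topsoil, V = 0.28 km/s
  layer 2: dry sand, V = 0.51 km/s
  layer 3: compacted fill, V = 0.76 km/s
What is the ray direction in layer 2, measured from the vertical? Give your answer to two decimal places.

13.20°

Ray parameter p = sin 7.2° / 0.28 = 4.4762e-01 s/km.
sin θ_2 = p·V_2 = 4.4762e-01 × 0.51 = 0.2283.
θ_2 = arcsin 0.2283 = 13.20°.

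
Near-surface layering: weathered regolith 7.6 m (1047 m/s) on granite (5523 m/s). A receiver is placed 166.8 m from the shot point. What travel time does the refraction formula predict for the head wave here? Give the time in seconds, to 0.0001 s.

0.0445 s

t = x/V₂ + 2h·√(V₂²−V₁²)/(V₁V₂).
√(V₂²−V₁²) = √(5523²−1047²) = 5422.9 m/s; delay term = 2·7.6·5422.9/(1047·5523) = 0.01425 s.
t = 166.8/5523 + 0.01425 = 0.04446 s.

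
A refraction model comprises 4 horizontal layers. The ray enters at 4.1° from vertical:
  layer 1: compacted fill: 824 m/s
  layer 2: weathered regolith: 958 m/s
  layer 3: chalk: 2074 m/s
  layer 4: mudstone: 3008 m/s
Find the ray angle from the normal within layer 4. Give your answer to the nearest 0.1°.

15.1°

Ray parameter p = sin 4.1° / 824 = 8.6769e-05 s/m.
sin θ_4 = p·V_4 = 8.6769e-05 × 3008 = 0.2610.
θ_4 = arcsin 0.2610 = 15.13°.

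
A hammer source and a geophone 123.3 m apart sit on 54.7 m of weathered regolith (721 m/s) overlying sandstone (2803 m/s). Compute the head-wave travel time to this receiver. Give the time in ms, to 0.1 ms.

190.6 ms

θ_c = arcsin(V₁/V₂) = arcsin(721/2803) = 14.91°, cos θ_c = 0.9664.
Intercept time tᵢ = 2h cos θ_c / V₁ = 2·54.7·0.9664/721 = 0.14663 s.
t = x/V₂ + tᵢ = 123.3/2803 + 0.14663 = 0.19062 s.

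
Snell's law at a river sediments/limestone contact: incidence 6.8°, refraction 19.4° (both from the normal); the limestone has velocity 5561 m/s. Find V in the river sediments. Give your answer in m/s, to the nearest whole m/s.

Snell's law: sin 6.8°/V₁ = sin 19.4°/V₂.
V₁ = V₂·sin 6.8°/sin 19.4° = 5561 × 0.3565 = 1982.30 m/s.

1982 m/s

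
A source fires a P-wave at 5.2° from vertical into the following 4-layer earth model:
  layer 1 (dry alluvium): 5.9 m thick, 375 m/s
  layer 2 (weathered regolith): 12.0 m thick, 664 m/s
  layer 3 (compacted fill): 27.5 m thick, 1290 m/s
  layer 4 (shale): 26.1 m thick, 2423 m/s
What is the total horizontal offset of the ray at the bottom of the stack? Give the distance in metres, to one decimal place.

Apply Snell's law at each interface; in layer i the horizontal offset is hᵢ·tan θᵢ.
Layer 1: θ = 5.20°; offset = 5.9·tan 5.20° = 0.537 m.
Layer 2: sin θ = 664·sin 5.2°/375 = 0.1605, θ = 9.23°; offset = 12.0·tan 9.23° = 1.951 m.
Layer 3: sin θ = 1290·sin 5.2°/375 = 0.3118, θ = 18.17°; offset = 27.5·tan 18.17° = 9.024 m.
Layer 4: sin θ = 2423·sin 5.2°/375 = 0.5856, θ = 35.85°; offset = 26.1·tan 35.85° = 18.856 m.
Summing the layer offsets gives 30.367 m.

30.4 m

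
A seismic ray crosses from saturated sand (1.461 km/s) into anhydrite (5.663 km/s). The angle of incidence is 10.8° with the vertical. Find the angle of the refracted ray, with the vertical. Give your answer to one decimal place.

46.6°

Snell's law: sin θ₂ = (V₂/V₁)·sin θ₁ = (5.663/1.461)·sin 10.8° = 0.7263.
θ₂ = arcsin 0.7263 = 46.58° from the normal.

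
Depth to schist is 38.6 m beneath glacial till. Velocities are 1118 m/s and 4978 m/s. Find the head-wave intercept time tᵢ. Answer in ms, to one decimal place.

67.3 ms

tᵢ = 2h·√(V₂²−V₁²)/(V₁V₂).
√(V₂²−V₁²) = √(4978²−1118²) = 4850.8 m/s.
tᵢ = 2·38.6·4850.8/(1118·4978) = 0.06729 s.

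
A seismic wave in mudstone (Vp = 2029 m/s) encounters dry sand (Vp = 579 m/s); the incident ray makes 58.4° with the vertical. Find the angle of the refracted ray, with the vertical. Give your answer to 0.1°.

14.1°

sin θ₁/V₁ = sin θ₂/V₂ ⇒ sin θ₂ = 579·sin 58.4°/2029 = 579·0.8517/2029 = 0.2431.
θ₂ = sin⁻¹(0.2431) = 14.07° (from vertical).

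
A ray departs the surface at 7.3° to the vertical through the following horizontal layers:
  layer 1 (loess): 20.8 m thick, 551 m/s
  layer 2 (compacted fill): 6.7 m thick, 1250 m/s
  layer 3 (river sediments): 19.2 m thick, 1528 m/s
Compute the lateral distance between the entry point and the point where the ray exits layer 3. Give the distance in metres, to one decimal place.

Apply Snell's law at each interface; in layer i the horizontal offset is hᵢ·tan θᵢ.
Layer 1: θ = 7.30°; offset = 20.8·tan 7.30° = 2.665 m.
Layer 2: sin θ = 1250·sin 7.3°/551 = 0.2883, θ = 16.75°; offset = 6.7·tan 16.75° = 2.017 m.
Layer 3: sin θ = 1528·sin 7.3°/551 = 0.3524, θ = 20.63°; offset = 19.2·tan 20.63° = 7.229 m.
Σ offsets = 11.911 m.

11.9 m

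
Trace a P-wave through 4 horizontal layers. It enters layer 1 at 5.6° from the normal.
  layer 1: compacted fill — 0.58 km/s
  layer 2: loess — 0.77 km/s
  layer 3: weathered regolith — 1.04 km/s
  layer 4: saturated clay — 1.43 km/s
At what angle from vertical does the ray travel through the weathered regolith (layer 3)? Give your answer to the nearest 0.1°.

Snell's law across each interface conserves sin θ / V, so sin θ_3 = V_3·sin θ₁/V₁.
sin θ_3 = 1.04 × sin 5.6° / 0.58 = 0.1750.
θ_3 = 10.08° from the vertical.

10.1°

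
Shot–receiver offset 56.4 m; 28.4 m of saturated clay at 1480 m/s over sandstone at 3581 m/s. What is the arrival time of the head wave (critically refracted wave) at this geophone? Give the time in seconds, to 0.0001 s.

θ_c = arcsin(V₁/V₂) = arcsin(1480/3581) = 24.41°, cos θ_c = 0.9106.
Intercept time tᵢ = 2h cos θ_c / V₁ = 2·28.4·0.9106/1480 = 0.03495 s.
t = x/V₂ + tᵢ = 56.4/3581 + 0.03495 = 0.05070 s.

0.0507 s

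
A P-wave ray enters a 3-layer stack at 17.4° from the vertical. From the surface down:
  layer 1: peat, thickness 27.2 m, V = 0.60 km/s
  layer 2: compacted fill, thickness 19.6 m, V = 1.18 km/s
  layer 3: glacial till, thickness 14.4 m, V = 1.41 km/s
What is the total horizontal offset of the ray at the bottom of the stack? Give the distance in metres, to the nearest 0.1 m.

37.0 m

p = sin θ₁/V₁ = sin 17.4°/0.60 = 4.9840e-01 s/km is conserved through the stack.
Layer 1: θ = 17.40°; offset = 27.2·tan 17.40° = 8.524 m.
Layer 2: sin θ = p·1.18 = 0.5881 → θ = 36.02°; offset = 19.6·tan 36.02° = 14.252 m.
Layer 3: sin θ = p·1.41 = 0.7027 → θ = 44.65°; offset = 14.4·tan 44.65° = 14.224 m.
Summing the layer offsets gives 37.000 m.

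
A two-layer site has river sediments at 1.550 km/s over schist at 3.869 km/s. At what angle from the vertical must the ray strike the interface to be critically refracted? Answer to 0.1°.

23.6°

Critical incidence: sin θ_c = V₁/V₂ = 1.550/3.869 = 0.4006.
θ_c = arcsin 0.4006 = 23.62°.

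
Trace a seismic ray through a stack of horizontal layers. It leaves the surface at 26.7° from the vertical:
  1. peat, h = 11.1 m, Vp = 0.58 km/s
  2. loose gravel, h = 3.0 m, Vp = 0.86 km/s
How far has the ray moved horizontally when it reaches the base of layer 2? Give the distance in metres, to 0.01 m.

Apply Snell's law at each interface; in layer i the horizontal offset is hᵢ·tan θᵢ.
Layer 1: θ = 26.70°; offset = 11.1·tan 26.70° = 5.5827 m.
Layer 2: sin θ = 0.86·sin 26.7°/0.58 = 0.6662, θ = 41.78°; offset = 3.0·tan 41.78° = 2.6801 m.
Total horizontal offset = 8.2629 m.

8.26 m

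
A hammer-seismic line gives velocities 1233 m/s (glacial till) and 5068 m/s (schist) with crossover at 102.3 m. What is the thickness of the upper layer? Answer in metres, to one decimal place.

39.9 m

x_cross = 2h·√((V₂+V₁)/(V₂−V₁)) → h = x_cross / (2·√((V₂+V₁)/(V₂−V₁))).
√((V₂+V₁)/(V₂−V₁)) = √((5068+1233)/(5068−1233)) = 1.2818.
h = 102.3 / (2·1.2818) = 39.90 m.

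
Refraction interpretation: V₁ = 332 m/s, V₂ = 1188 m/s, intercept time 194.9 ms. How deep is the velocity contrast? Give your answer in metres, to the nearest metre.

34 m

h = tᵢ·V₁·V₂ / (2·√(V₂²−V₁²)).
√(V₂²−V₁²) = √(1188² − 332²) = 1140.7 m/s.
h = 0.1949 s × 332 × 1188 / (2 × 1140.7) = 33.70 m.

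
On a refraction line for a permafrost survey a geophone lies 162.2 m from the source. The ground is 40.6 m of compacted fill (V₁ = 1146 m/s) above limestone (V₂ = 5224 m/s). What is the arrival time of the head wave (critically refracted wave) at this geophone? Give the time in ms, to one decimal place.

t = x/V₂ + 2h·√(V₂²−V₁²)/(V₁V₂).
√(V₂²−V₁²) = √(5224²−1146²) = 5096.7 m/s; delay term = 2·40.6·5096.7/(1146·5224) = 0.06913 s.
t = 162.2/5224 + 0.06913 = 0.10018 s.

100.2 ms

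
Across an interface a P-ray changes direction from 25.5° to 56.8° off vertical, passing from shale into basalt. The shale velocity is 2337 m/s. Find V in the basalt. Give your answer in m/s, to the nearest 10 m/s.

4540 m/s

Snell's law: sin 25.5°/V₁ = sin 56.8°/V₂.
V₂ = V₁·sin 56.8°/sin 25.5° = 2337 × 1.9437 = 4542.32 m/s.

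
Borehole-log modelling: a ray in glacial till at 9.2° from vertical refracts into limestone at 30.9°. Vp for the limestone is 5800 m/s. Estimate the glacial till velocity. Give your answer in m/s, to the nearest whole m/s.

1806 m/s

sin 9.2° = 0.1599; sin 30.9° = 0.5135.
V₁ = V₂·(sin θ₁/sin θ₂) = 5800·(0.1599/0.5135) = 1805.72 m/s.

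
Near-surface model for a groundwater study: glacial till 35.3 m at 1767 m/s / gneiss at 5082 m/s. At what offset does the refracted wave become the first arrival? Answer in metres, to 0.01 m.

θ_c = arcsin(1767/5082) = 20.35°, so cos θ_c = 0.9376 and tᵢ = 2h cos θ_c/V₁ = 0.0375 s.
At crossover x/V₁ = x/V₂ + tᵢ ⇒ x = tᵢ/(1/V₁ − 1/V₂) = 0.03746/(5.6593e-04 − 1.9677e-04) = 101.48 m.

101.48 m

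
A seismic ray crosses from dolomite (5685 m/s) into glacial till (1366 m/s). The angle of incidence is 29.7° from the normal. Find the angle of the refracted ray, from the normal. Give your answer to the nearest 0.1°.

sin θ₁/V₁ = sin θ₂/V₂ ⇒ sin θ₂ = 1366·sin 29.7°/5685 = 1366·0.4955/5685 = 0.1190.
θ₂ = sin⁻¹(0.1190) = 6.84° (from vertical).

6.8°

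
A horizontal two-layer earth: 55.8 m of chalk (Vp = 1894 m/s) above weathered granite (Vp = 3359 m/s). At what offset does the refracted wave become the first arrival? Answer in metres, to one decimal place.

x_cross = 2h·√((V₂+V₁)/(V₂−V₁)).
(V₂+V₁)/(V₂−V₁) = (3359+1894)/(3359−1894) = 3.5857; √ = 1.8936.
x_cross = 2·55.8·1.8936 = 211.32 m.

211.3 m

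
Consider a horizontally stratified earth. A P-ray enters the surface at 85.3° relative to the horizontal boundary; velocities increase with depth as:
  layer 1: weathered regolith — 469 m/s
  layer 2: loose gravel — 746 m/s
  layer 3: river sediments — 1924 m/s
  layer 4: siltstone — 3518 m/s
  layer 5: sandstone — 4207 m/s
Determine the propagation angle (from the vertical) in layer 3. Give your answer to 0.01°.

From the normal: θ₁ = 90° − 85.3° = 4.7°.
Ray parameter p = sin 4.7° / 469 = 1.7471e-04 s/m.
sin θ_3 = p·V_3 = 1.7471e-04 × 1924 = 0.3361.
θ_3 = arcsin 0.3361 = 19.64°.

19.64°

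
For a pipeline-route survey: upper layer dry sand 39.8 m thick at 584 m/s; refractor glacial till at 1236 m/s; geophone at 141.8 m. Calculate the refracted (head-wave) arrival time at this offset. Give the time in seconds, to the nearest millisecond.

t = x/V₂ + 2h·√(V₂²−V₁²)/(V₁V₂).
√(V₂²−V₁²) = √(1236²−584²) = 1089.3 m/s; delay term = 2·39.8·1089.3/(584·1236) = 0.12013 s.
t = 141.8/1236 + 0.12013 = 0.23485 s.

0.235 s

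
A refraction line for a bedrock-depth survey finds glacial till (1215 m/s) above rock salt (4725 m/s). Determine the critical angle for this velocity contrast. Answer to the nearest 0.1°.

At critical incidence the refracted ray runs along the interface (θ₂ = 90°), so sin θ_c = V₁/V₂.
θ_c = arcsin(1215/4725) = arcsin 0.2571 = 14.90°.

14.9°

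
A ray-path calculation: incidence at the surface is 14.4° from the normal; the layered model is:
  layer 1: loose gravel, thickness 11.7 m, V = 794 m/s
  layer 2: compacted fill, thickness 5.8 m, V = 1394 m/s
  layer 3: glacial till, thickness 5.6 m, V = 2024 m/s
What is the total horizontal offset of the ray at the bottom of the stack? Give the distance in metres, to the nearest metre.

p = sin θ₁/V₁ = sin 14.4°/794 = 3.1321e-04 s/m is conserved through the stack.
Layer 1: θ = 14.40°; offset = 11.7·tan 14.40° = 3.004 m.
Layer 2: sin θ = p·1394 = 0.4366 → θ = 25.89°; offset = 5.8·tan 25.89° = 2.815 m.
Layer 3: sin θ = p·2024 = 0.6339 → θ = 39.34°; offset = 5.6·tan 39.34° = 4.590 m.
Total horizontal offset = 10.409 m.

10 m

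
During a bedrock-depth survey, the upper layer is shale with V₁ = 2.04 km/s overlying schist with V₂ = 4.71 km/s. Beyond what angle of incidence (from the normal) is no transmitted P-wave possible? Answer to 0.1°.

25.7°

Critical incidence: sin θ_c = V₁/V₂ = 2.04/4.71 = 0.4331.
θ_c = arcsin 0.4331 = 25.67°.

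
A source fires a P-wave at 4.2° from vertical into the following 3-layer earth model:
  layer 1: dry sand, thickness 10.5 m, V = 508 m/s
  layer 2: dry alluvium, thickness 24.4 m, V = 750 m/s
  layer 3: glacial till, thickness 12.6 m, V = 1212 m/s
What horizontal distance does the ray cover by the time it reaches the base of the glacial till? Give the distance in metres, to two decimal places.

5.66 m

Apply Snell's law at each interface; in layer i the horizontal offset is hᵢ·tan θᵢ.
Layer 1: θ = 4.20°; offset = 10.5·tan 4.20° = 0.7711 m.
Layer 2: sin θ = 750·sin 4.2°/508 = 0.1081, θ = 6.21°; offset = 24.4·tan 6.21° = 2.6539 m.
Layer 3: sin θ = 1212·sin 4.2°/508 = 0.1747, θ = 10.06°; offset = 12.6·tan 10.06° = 2.2360 m.
Summing the layer offsets gives 5.6610 m.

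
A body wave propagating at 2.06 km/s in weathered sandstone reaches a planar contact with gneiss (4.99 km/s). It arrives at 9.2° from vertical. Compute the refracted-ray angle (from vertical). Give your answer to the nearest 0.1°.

sin θ₁/V₁ = sin θ₂/V₂ ⇒ sin θ₂ = 4.99·sin 9.2°/2.06 = 4.99·0.1599/2.06 = 0.3873.
θ₂ = sin⁻¹(0.3873) = 22.79° (from vertical).

22.8°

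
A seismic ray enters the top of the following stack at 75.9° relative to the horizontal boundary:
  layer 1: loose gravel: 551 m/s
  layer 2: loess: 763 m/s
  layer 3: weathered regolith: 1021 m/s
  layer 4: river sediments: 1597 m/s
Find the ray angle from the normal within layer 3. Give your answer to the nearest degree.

From the normal: θ₁ = 90° − 75.9° = 14.1°.
Ray parameter p = sin 14.1° / 551 = 4.4213e-04 s/m.
sin θ_3 = p·V_3 = 4.4213e-04 × 1021 = 0.4514.
θ_3 = 26.83° from the vertical.

27°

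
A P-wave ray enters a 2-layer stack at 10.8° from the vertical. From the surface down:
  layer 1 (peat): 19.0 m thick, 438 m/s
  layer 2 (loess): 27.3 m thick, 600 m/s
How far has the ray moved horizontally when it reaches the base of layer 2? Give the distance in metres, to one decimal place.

Apply Snell's law at each interface; in layer i the horizontal offset is hᵢ·tan θᵢ.
Layer 1: θ = 10.80°; offset = 19.0·tan 10.80° = 3.624 m.
Layer 2: sin θ = 600·sin 10.8°/438 = 0.2567, θ = 14.87°; offset = 27.3·tan 14.87° = 7.250 m.
Total horizontal offset = 10.875 m.

10.9 m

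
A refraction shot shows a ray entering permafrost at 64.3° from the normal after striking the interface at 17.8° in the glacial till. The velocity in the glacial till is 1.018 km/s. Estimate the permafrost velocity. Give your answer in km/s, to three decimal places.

Snell's law: sin 17.8°/V₁ = sin 64.3°/V₂.
V₂ = V₁·sin 64.3°/sin 17.8° = 1.018 × 2.9476 = 3.001 km/s.

3.001 km/s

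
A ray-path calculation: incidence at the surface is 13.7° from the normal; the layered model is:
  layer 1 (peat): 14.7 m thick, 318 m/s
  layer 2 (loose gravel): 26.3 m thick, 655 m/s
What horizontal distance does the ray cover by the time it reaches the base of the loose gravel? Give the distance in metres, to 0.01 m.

18.28 m

Ray parameter p = sin 13.7° / 318 m/s = 7.4477e-04 s/m.
Layer 1: θ = 13.70°; offset = 14.7·tan 13.70° = 3.5835 m.
Layer 2: sin θ = p·655 = 0.4878 → θ = 29.20°; offset = 26.3·tan 29.20° = 14.6973 m.
Total horizontal offset = 18.2808 m.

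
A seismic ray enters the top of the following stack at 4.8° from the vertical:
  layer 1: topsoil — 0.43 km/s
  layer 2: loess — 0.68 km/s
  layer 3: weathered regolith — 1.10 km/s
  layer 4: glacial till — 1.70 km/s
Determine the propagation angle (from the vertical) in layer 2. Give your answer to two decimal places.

Snell's law across each interface conserves sin θ / V, so sin θ_2 = V_2·sin θ₁/V₁.
sin θ_2 = 0.68 × sin 4.8° / 0.43 = 0.1323.
θ_2 = arcsin 0.1323 = 7.60°.

7.60°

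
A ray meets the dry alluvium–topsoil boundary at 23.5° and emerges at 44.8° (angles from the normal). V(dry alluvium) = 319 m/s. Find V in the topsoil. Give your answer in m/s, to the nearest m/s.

sin 23.5° = 0.3987; sin 44.8° = 0.7046.
V₂ = V₁·(sin θ₂/sin θ₁) = 319·(0.7046/0.3987) = 563.71 m/s.

564 m/s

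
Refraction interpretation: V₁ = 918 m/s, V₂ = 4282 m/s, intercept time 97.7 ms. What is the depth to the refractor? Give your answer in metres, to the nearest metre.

46 m

h = tᵢ·V₁·V₂ / (2·√(V₂²−V₁²)).
√(V₂²−V₁²) = √(4282² − 918²) = 4182.4 m/s.
h = 0.0977 s × 918 × 4282 / (2 × 4182.4) = 45.91 m.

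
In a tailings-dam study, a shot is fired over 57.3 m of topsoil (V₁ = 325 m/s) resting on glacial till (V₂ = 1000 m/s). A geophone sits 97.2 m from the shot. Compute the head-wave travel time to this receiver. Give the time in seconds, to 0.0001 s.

0.4307 s

t = x/V₂ + 2h·√(V₂²−V₁²)/(V₁V₂).
√(V₂²−V₁²) = √(1000²−325²) = 945.7 m/s; delay term = 2·57.3·945.7/(325·1000) = 0.33347 s.
t = 97.2/1000 + 0.33347 = 0.43067 s.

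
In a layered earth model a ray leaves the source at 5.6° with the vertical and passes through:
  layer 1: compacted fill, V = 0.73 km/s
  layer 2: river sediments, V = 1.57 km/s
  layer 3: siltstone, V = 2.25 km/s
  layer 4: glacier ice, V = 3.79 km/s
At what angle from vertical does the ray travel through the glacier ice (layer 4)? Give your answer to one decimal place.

Ray parameter p = sin 5.6° / 0.73 = 1.3368e-01 s/km.
sin θ_4 = p·V_4 = 1.3368e-01 × 3.79 = 0.5066.
θ_4 = arcsin 0.5066 = 30.44°.

30.4°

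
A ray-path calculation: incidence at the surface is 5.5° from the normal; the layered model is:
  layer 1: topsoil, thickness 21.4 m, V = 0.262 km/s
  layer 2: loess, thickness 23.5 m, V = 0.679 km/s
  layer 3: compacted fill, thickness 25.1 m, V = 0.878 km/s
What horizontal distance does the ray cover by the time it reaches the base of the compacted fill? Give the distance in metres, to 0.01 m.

16.60 m

Ray parameter p = sin 5.5° / 0.262 km/s = 3.6582e-01 s/km.
Layer 1: θ = 5.50°; offset = 21.4·tan 5.50° = 2.0606 m.
Layer 2: sin θ = p·0.679 = 0.2484 → θ = 14.38°; offset = 23.5·tan 14.38° = 6.0261 m.
Layer 3: sin θ = p·0.878 = 0.3212 → θ = 18.74°; offset = 25.1·tan 18.74° = 8.5130 m.
Σ offsets = 16.5997 m.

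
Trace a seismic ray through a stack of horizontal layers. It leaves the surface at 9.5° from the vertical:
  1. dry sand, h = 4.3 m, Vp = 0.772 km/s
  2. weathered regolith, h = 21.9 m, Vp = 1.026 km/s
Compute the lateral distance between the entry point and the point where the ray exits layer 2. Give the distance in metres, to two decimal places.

5.64 m

Ray parameter p = sin 9.5° / 0.772 km/s = 2.1379e-01 s/km.
Layer 1: θ = 9.50°; offset = 4.3·tan 9.50° = 0.7196 m.
Layer 2: sin θ = p·1.026 = 0.2194 → θ = 12.67°; offset = 21.9·tan 12.67° = 4.9237 m.
Total horizontal offset = 5.6433 m.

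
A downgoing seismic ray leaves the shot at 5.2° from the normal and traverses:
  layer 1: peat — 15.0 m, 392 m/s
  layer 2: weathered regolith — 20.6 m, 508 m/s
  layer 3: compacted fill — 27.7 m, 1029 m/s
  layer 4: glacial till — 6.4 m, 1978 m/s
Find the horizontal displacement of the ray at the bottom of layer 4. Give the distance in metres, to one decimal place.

13.9 m

p = sin θ₁/V₁ = sin 5.2°/392 = 2.3121e-04 s/m is conserved through the stack.
Layer 1: θ = 5.20°; offset = 15.0·tan 5.20° = 1.365 m.
Layer 2: sin θ = p·508 = 0.1175 → θ = 6.75°; offset = 20.6·tan 6.75° = 2.436 m.
Layer 3: sin θ = p·1029 = 0.2379 → θ = 13.76°; offset = 27.7·tan 13.76° = 6.785 m.
Layer 4: sin θ = p·1978 = 0.4573 → θ = 27.21°; offset = 6.4·tan 27.21° = 3.291 m.
Summing the layer offsets gives 13.878 m.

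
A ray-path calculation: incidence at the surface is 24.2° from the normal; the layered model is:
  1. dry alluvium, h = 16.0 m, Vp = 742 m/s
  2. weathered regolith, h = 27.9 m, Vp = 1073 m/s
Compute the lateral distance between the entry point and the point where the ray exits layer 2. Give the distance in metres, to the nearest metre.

28 m

p = sin θ₁/V₁ = sin 24.2°/742 = 5.5246e-04 s/m is conserved through the stack.
Layer 1: θ = 24.20°; offset = 16.0·tan 24.20° = 7.191 m.
Layer 2: sin θ = p·1073 = 0.5928 → θ = 36.35°; offset = 27.9·tan 36.35° = 20.536 m.
Summing the layer offsets gives 27.727 m.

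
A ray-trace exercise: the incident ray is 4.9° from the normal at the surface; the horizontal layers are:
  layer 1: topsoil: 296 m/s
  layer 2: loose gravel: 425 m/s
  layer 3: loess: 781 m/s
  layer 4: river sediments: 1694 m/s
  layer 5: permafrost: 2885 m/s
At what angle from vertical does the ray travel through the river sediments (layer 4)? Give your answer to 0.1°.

29.3°

Snell's law across each interface conserves sin θ / V, so sin θ_4 = V_4·sin θ₁/V₁.
sin θ_4 = 1694 × sin 4.9° / 296 = 0.4888.
θ_4 = 29.26° from the vertical.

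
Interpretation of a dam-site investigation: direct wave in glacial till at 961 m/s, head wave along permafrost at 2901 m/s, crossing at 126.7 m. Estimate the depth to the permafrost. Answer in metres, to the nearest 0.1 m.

x_cross = 2h·√((V₂+V₁)/(V₂−V₁)) → h = x_cross / (2·√((V₂+V₁)/(V₂−V₁))).
√((V₂+V₁)/(V₂−V₁)) = √((2901+961)/(2901−961)) = 1.4109.
h = 126.7 / (2·1.4109) = 44.90 m.

44.9 m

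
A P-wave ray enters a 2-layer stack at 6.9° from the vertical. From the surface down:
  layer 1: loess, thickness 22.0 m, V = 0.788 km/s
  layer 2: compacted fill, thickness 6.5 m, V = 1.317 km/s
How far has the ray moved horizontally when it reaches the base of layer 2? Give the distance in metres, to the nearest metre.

4 m

Ray parameter p = sin 6.9° / 0.788 km/s = 1.5246e-01 s/km.
Layer 1: θ = 6.90°; offset = 22.0·tan 6.90° = 2.662 m.
Layer 2: sin θ = p·1.317 = 0.2008 → θ = 11.58°; offset = 6.5·tan 11.58° = 1.332 m.
Summing the layer offsets gives 3.995 m.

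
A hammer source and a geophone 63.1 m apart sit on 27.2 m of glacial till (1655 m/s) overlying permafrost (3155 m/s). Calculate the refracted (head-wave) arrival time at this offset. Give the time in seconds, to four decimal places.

t = x/V₂ + 2h·√(V₂²−V₁²)/(V₁V₂).
√(V₂²−V₁²) = √(3155²−1655²) = 2686.1 m/s; delay term = 2·27.2·2686.1/(1655·3155) = 0.02798 s.
t = 63.1/3155 + 0.02798 = 0.04798 s.

0.0480 s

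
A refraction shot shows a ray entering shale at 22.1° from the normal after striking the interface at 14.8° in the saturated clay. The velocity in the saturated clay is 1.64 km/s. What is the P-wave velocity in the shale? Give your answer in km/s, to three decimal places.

2.415 km/s

Snell's law: sin 14.8°/V₁ = sin 22.1°/V₂.
V₂ = V₁·sin 22.1°/sin 14.8° = 1.64 × 1.4728 = 2.415 km/s.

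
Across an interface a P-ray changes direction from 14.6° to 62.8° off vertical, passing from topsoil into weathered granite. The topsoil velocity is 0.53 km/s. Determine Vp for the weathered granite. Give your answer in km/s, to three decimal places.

Snell's law: sin 14.6°/V₁ = sin 62.8°/V₂.
V₂ = V₁·sin 62.8°/sin 14.6° = 0.53 × 3.5285 = 1.870 km/s.

1.870 km/s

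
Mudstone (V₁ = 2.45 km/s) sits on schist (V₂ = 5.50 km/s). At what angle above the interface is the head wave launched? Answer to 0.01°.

At critical incidence the refracted ray runs along the interface (θ₂ = 90°), so sin θ_c = V₁/V₂.
θ_c = arcsin(2.45/5.50) = arcsin 0.4455 = 26.45°.
Measured from the interface: 90° − 26.45° = 63.55°.

63.55°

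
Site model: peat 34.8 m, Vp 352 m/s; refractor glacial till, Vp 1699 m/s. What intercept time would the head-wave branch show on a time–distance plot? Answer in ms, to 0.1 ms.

θ_c = arcsin(V₁/V₂) = arcsin(352/1699) = 11.96°; cos θ_c = 0.9783.
tᵢ = 2h·cos θ_c / V₁ = 2·34.8·0.9783 / 352 = 0.19344 s.

193.4 ms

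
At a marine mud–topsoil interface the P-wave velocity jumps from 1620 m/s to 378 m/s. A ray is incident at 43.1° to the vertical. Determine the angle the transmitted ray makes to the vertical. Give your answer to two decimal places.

sin θ₁/V₁ = sin θ₂/V₂ ⇒ sin θ₂ = 378·sin 43.1°/1620 = 378·0.6833/1620 = 0.1594.
θ₂ = arcsin 0.1594 = 9.17° from the normal.

9.17°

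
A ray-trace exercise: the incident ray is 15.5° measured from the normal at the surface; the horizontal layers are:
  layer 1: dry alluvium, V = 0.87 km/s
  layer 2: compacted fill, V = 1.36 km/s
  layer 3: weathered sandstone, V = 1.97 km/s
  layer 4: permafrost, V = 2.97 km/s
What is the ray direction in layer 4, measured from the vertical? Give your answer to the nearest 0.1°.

Ray parameter p = sin 15.5° / 0.87 = 3.0717e-01 s/km.
sin θ_4 = p·V_4 = 3.0717e-01 × 2.97 = 0.9123.
θ_4 = arcsin 0.9123 = 65.82°.

65.8°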